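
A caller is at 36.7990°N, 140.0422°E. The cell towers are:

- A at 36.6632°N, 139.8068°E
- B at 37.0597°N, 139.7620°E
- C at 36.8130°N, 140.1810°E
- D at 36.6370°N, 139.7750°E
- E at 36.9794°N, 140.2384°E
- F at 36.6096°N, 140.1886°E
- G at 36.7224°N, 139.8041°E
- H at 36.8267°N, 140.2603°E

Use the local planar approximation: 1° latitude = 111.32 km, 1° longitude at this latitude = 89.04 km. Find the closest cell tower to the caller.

Distances from 36.7990°N, 140.0422°E:
A: 25.8429 km
B: 38.2711 km
C: 12.4566 km
D: 29.8539 km
E: 26.6173 km
F: 24.7883 km
G: 22.8510 km
H: 19.6629 km
Minimum: C at 12.4566 km.

C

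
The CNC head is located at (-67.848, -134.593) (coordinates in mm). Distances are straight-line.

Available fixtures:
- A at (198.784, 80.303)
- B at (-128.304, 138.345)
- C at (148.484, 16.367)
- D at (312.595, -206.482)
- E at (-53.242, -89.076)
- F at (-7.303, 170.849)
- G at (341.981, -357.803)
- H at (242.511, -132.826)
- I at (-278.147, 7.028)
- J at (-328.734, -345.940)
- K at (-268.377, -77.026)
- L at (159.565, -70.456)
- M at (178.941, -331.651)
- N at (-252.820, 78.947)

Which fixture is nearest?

E

Distances from (-67.848, -134.593):
A: √((266.632)² + (214.896)²) = √(71092.62342 + 46180.29082) = 342.451 mm
B: √((-60.456)² + (272.938)²) = √(3654.92794 + 74495.15184) = 279.553 mm
C: √((216.332)² + (150.960)²) = √(46799.53422 + 22788.92160) = 263.796 mm
D: √((380.443)² + (-71.889)²) = √(144736.87625 + 5168.02832) = 387.176 mm
E: √((14.606)² + (45.517)²) = √(213.33524 + 2071.79729) = 47.803 mm
F: √((60.545)² + (305.442)²) = √(3665.69703 + 93294.81536) = 311.385 mm
G: √((409.829)² + (-223.210)²) = √(167959.80924 + 49822.70410) = 466.672 mm
H: √((310.359)² + (1.767)²) = √(96322.70888 + 3.12229) = 310.364 mm
I: √((-210.299)² + (141.621)²) = √(44225.66940 + 20056.50764) = 253.539 mm
J: √((-260.886)² + (-211.347)²) = √(68061.50500 + 44667.55441) = 335.751 mm
K: √((-200.529)² + (57.567)²) = √(40211.87984 + 3313.95949) = 208.628 mm
L: √((227.413)² + (64.137)²) = √(51716.67257 + 4113.55477) = 236.284 mm
M: √((246.789)² + (-197.058)²) = √(60904.81052 + 38831.85536) = 315.811 mm
N: √((-184.972)² + (213.540)²) = √(34214.64078 + 45599.33160) = 282.514 mm
Minimum: E at 47.803 mm.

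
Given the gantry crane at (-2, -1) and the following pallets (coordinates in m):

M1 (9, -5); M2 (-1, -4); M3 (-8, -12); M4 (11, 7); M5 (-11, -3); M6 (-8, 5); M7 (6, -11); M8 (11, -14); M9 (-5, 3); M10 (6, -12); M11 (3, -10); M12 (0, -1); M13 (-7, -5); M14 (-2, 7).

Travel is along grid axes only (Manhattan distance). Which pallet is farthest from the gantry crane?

Distances from (-2, -1):
M1: |11| + |-4| = 11 + 4 = 15 m
M2: |1| + |-3| = 1 + 3 = 4 m
M3: |-6| + |-11| = 6 + 11 = 17 m
M4: |13| + |8| = 13 + 8 = 21 m
M5: |-9| + |-2| = 9 + 2 = 11 m
M6: |-6| + |6| = 6 + 6 = 12 m
M7: |8| + |-10| = 8 + 10 = 18 m
M8: |13| + |-13| = 13 + 13 = 26 m
M9: |-3| + |4| = 3 + 4 = 7 m
M10: |8| + |-11| = 8 + 11 = 19 m
M11: |5| + |-9| = 5 + 9 = 14 m
M12: |2| + |0| = 2 + 0 = 2 m
M13: |-5| + |-4| = 5 + 4 = 9 m
M14: |0| + |8| = 0 + 8 = 8 m
Maximum: M8 at 26 m.

M8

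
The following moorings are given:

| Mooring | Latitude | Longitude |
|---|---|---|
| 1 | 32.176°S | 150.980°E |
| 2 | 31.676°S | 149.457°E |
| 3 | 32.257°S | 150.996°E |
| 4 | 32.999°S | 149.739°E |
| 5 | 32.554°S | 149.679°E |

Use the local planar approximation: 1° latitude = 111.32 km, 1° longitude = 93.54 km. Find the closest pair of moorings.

1 and 3

Pairwise distances:
1–2: 152.949 km
1–3: 9.140 km
1–4: 147.881 km
1–5: 128.765 km
2–3: 157.820 km
2–4: 149.620 km
2–5: 99.921 km
3–4: 143.693 km
3–5: 127.552 km
4–5: 49.854 km
Closest pair: 1–3 at 9.140 km.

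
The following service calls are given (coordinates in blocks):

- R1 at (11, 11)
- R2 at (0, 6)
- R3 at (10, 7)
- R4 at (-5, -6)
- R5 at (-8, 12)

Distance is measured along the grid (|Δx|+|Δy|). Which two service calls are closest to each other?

R1 and R3

Pairwise distances:
R1–R3: 5 blocks
R2–R3: 11 blocks
R2–R5: 14 blocks
R1–R2: 16 blocks
R2–R4: 17 blocks
R1–R5: 20 blocks
R4–R5: 21 blocks
R3–R5: 23 blocks
R3–R4: 28 blocks
R1–R4: 33 blocks
Closest pair: R1–R3 at 5 blocks.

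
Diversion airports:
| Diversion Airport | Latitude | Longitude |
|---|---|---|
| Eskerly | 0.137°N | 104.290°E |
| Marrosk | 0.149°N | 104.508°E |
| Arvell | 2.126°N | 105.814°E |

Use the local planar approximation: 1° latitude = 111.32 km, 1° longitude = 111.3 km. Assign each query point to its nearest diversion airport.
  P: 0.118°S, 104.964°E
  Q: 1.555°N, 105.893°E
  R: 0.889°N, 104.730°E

P→Marrosk; Q→Arvell; R→Marrosk

P at 0.118°S, 104.964°E:
  Eskerly: 80.207 km
  Marrosk: 58.816 km
  Arvell: 267.116 km
  → nearest: Marrosk (58.816 km)
Q at 1.555°N, 105.893°E:
  Eskerly: 238.220 km
  Marrosk: 219.681 km
  Arvell: 64.169 km
  → nearest: Arvell (64.169 km)
R at 0.889°N, 104.730°E:
  Eskerly: 96.985 km
  Marrosk: 86.003 km
  Arvell: 183.080 km
  → nearest: Marrosk (86.003 km)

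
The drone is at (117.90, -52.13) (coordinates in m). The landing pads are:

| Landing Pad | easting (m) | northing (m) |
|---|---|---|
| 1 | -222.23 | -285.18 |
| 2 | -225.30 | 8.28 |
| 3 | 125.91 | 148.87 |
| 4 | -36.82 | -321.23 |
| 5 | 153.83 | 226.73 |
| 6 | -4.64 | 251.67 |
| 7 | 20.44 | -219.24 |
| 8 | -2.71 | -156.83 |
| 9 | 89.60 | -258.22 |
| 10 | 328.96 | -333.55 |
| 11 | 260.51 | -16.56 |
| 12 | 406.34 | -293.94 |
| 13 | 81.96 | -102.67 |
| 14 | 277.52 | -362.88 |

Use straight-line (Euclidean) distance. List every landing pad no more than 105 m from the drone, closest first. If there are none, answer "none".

13

Distances from (117.90, -52.13):
1: √((-340.13)² + (-233.05)²) = √(115688.4169 + 54312.3025) = 412.31 m
2: √((-343.20)² + (60.41)²) = √(117786.2400 + 3649.3681) = 348.48 m
3: √((8.01)² + (201.00)²) = √(64.1601 + 40401.0000) = 201.16 m
4: √((-154.72)² + (-269.10)²) = √(23938.2784 + 72414.8100) = 310.41 m
5: √((35.93)² + (278.86)²) = √(1290.9649 + 77762.8996) = 281.17 m
6: √((-122.54)² + (303.80)²) = √(15016.0516 + 92294.4400) = 327.58 m
7: √((-97.46)² + (-167.11)²) = √(9498.4516 + 27925.7521) = 193.45 m
8: √((-120.61)² + (-104.70)²) = √(14546.7721 + 10962.0900) = 159.71 m
9: √((-28.30)² + (-206.09)²) = √(800.8900 + 42473.0881) = 208.02 m
10: √((211.06)² + (-281.42)²) = √(44546.3236 + 79197.2164) = 351.77 m
11: √((142.61)² + (35.57)²) = √(20337.6121 + 1265.2249) = 146.98 m
12: √((288.44)² + (-241.81)²) = √(83197.6336 + 58472.0761) = 376.39 m
13: √((-35.94)² + (-50.54)²) = √(1291.6836 + 2554.2916) = 62.02 m
14: √((159.62)² + (-310.75)²) = √(25478.5444 + 96565.5625) = 349.35 m
Threshold 105 m: 13 (62.02 m) is within range.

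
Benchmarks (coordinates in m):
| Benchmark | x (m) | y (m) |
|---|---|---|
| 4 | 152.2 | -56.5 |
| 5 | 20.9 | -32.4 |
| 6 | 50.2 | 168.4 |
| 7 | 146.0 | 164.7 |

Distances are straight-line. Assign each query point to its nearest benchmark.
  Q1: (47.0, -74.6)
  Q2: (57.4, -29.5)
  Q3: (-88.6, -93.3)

Q1 at (47.0, -74.6):
  4: 106.7 m
  5: 49.6 m
  6: 243.0 m
  7: 259.0 m
  → nearest: 5 (49.6 m)
Q2 at (57.4, -29.5):
  4: 98.6 m
  5: 36.6 m
  6: 198.0 m
  7: 213.5 m
  → nearest: 5 (36.6 m)
Q3 at (-88.6, -93.3):
  4: 243.6 m
  5: 125.3 m
  6: 296.2 m
  7: 348.7 m
  → nearest: 5 (125.3 m)

Q1→5; Q2→5; Q3→5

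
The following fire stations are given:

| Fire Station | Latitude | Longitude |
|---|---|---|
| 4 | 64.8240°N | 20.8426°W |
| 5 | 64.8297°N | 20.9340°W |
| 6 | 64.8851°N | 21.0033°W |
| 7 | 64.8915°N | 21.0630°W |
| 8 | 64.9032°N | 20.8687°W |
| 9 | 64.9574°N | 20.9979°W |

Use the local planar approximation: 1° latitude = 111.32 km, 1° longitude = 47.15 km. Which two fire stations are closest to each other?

6 and 7

Pairwise distances:
6–7: 2.9036 km
4–5: 4.3560 km
6–8: 6.6586 km
5–6: 6.9793 km
7–9: 7.9523 km
6–9: 8.0525 km
8–9: 8.5740 km
5–8: 8.7421 km
4–8: 8.9020 km
5–7: 9.1828 km
7–8: 9.2534 km
4–6: 10.1820 km
4–7: 12.8239 km
5–9: 14.5313 km
4–9: 16.5573 km
Closest pair: 6–7 at 2.9036 km.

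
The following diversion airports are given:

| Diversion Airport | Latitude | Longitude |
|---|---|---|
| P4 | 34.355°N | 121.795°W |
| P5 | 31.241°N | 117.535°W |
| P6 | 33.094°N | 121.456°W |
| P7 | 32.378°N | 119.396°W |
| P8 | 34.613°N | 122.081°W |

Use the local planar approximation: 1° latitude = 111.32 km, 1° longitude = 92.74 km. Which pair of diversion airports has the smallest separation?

P4 and P8

Pairwise distances:
P4–P5: √((-3.114·111.32)² + (4.260·92.74)²) = √(120166.55528 + 156082.20124) = 525.594 km
P4–P6: √((-1.261·111.32)² + (0.339·92.74)²) = √(19705.00587 + 988.40192) = 143.852 km
P4–P7: √((-1.977·111.32)² + (2.399·92.74)²) = √(48435.04794 + 49498.80098) = 312.944 km
P4–P8: √((0.258·111.32)² + (-0.286·92.74)²) = √(824.87057 + 703.50348) = 39.094 km
P5–P6: √((1.853·111.32)² + (-3.921·92.74)²) = √(42549.77167 + 132229.35141) = 418.066 km
P5–P7: √((1.137·111.32)² + (-1.861·92.74)²) = √(16020.17754 + 29787.01125) = 214.026 km
P5–P8: √((3.372·111.32)² + (-4.546·92.74)²) = √(140903.41767 + 177743.22094) = 564.488 km
P6–P7: √((-0.716·111.32)² + (2.060·92.74)²) = √(6352.90615 + 36497.96277) = 207.005 km
P6–P8: √((1.519·111.32)² + (-0.625·92.74)²) = √(28593.14608 + 3359.65141) = 178.753 km
P7–P8: √((2.235·111.32)² + (-2.685·92.74)²) = √(61901.53952 + 62004.43625) = 352.003 km
Closest pair: P4–P8 at 39.094 km.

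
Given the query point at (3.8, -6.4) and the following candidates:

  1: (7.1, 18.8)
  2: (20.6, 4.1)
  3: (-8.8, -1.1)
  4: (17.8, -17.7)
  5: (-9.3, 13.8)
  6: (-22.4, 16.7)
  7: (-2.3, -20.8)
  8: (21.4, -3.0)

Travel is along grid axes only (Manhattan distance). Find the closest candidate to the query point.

3

Distances from (3.8, -6.4):
1: |3.3| + |25.2| = 3.3 + 25.2 = 28.5
2: |16.8| + |10.5| = 16.8 + 10.5 = 27.3
3: |-12.6| + |5.3| = 12.6 + 5.3 = 17.9
4: |14.0| + |-11.3| = 14.0 + 11.3 = 25.3
5: |-13.1| + |20.2| = 13.1 + 20.2 = 33.3
6: |-26.2| + |23.1| = 26.2 + 23.1 = 49.3
7: |-6.1| + |-14.4| = 6.1 + 14.4 = 20.5
8: |17.6| + |3.4| = 17.6 + 3.4 = 21.0
Minimum: 3 at 17.9.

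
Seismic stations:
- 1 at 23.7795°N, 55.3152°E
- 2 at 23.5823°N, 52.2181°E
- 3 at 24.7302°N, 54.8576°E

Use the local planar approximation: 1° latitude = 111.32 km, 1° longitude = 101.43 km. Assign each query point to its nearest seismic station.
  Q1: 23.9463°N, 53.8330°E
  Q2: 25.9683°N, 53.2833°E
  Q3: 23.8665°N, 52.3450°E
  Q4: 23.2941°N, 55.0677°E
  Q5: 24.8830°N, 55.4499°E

Q1 at 23.9463°N, 53.8330°E:
  1: 151.4819 km
  2: 168.7368 km
  3: 135.7034 km
  → nearest: 3 (135.7034 km)
Q2 at 25.9683°N, 53.2833°E:
  1: 319.1304 km
  2: 286.7434 km
  3: 210.9358 km
  → nearest: 3 (210.9358 km)
Q3 at 23.8665°N, 52.3450°E:
  1: 301.4230 km
  2: 34.1553 km
  3: 272.3863 km
  → nearest: 2 (34.1553 km)
Q4 at 23.2941°N, 55.0677°E:
  1: 59.5815 km
  2: 290.8100 km
  3: 161.2808 km
  → nearest: 1 (59.5815 km)
Q5 at 24.8830°N, 55.4499°E:
  1: 123.5991 km
  2: 358.3561 km
  3: 62.4386 km
  → nearest: 3 (62.4386 km)

Q1→3; Q2→3; Q3→2; Q4→1; Q5→3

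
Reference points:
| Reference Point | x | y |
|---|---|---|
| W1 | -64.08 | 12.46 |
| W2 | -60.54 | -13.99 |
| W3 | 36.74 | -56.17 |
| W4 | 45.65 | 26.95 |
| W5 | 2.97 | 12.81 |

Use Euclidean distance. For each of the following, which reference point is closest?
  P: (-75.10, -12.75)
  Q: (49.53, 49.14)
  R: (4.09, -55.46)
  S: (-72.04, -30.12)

P→W2; Q→W4; R→W3; S→W2

P at (-75.10, -12.75):
  W1: 27.51
  W2: 14.61
  W3: 119.97
  W4: 127.11
  W5: 82.15
  → nearest: W2 (14.61)
Q at (49.53, 49.14):
  W1: 119.38
  W2: 126.89
  W3: 106.08
  W4: 22.53
  W5: 59.06
  → nearest: W4 (22.53)
R at (4.09, -55.46):
  W1: 96.23
  W2: 76.79
  W3: 32.66
  W4: 92.30
  W5: 68.28
  → nearest: W3 (32.66)
S at (-72.04, -30.12):
  W1: 43.32
  W2: 19.81
  W3: 111.86
  W4: 130.80
  W5: 86.43
  → nearest: W2 (19.81)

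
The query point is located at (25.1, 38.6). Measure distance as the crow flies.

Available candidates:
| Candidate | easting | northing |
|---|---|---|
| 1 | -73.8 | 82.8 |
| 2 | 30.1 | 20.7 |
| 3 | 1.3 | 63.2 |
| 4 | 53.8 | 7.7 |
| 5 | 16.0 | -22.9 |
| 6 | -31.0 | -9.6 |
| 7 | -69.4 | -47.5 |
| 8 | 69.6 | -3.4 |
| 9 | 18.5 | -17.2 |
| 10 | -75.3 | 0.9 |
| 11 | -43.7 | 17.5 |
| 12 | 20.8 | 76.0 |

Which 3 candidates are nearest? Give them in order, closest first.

2, 3, 12

Distances from (25.1, 38.6):
1: √((-98.9)² + (44.2)²) = √(9781.210 + 1953.640) = 108.3
2: √((5.0)² + (-17.9)²) = √(25.000 + 320.410) = 18.6
3: √((-23.8)² + (24.6)²) = √(566.440 + 605.160) = 34.2
4: √((28.7)² + (-30.9)²) = √(823.690 + 954.810) = 42.2
5: √((-9.1)² + (-61.5)²) = √(82.810 + 3782.250) = 62.2
6: √((-56.1)² + (-48.2)²) = √(3147.210 + 2323.240) = 74.0
7: √((-94.5)² + (-86.1)²) = √(8930.250 + 7413.210) = 127.8
8: √((44.5)² + (-42.0)²) = √(1980.250 + 1764.000) = 61.2
9: √((-6.6)² + (-55.8)²) = √(43.560 + 3113.640) = 56.2
10: √((-100.4)² + (-37.7)²) = √(10080.160 + 1421.290) = 107.2
11: √((-68.8)² + (-21.1)²) = √(4733.440 + 445.210) = 72.0
12: √((-4.3)² + (37.4)²) = √(18.490 + 1398.760) = 37.6
Sorted: 2 (18.6) < 3 (34.2) < 12 (37.6) < 4 (42.2) < 9 (56.2) < …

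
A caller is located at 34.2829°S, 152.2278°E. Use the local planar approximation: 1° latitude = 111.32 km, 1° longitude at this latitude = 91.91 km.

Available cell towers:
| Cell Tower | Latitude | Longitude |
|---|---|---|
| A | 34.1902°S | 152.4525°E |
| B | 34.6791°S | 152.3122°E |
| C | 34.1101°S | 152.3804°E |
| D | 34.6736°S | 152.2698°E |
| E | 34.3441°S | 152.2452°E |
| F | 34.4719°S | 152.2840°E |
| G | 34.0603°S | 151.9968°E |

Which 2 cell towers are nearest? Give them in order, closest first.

E, F

Distances from 34.2829°S, 152.2278°E:
A: 23.0868 km
B: 44.7820 km
C: 23.8063 km
D: 43.6637 km
E: 6.9980 km
F: 21.6643 km
G: 32.6313 km
Sorted: E (6.9980 km) < F (21.6643 km) < A (23.0868 km) < C (23.8063 km) < …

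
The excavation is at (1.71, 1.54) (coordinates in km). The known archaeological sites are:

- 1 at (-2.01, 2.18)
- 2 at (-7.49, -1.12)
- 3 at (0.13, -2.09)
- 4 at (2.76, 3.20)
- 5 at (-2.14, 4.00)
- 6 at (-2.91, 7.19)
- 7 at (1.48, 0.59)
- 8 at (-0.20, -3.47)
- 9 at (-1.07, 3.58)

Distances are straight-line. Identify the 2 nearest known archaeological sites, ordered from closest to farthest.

7, 4

Distances from (1.71, 1.54):
1: 3.77 km
2: 9.58 km
3: 3.96 km
4: 1.96 km
5: 4.57 km
6: 7.30 km
7: 0.98 km
8: 5.36 km
9: 3.45 km
Sorted: 7 (0.98 km) < 4 (1.96 km) < 9 (3.45 km) < 1 (3.77 km) < …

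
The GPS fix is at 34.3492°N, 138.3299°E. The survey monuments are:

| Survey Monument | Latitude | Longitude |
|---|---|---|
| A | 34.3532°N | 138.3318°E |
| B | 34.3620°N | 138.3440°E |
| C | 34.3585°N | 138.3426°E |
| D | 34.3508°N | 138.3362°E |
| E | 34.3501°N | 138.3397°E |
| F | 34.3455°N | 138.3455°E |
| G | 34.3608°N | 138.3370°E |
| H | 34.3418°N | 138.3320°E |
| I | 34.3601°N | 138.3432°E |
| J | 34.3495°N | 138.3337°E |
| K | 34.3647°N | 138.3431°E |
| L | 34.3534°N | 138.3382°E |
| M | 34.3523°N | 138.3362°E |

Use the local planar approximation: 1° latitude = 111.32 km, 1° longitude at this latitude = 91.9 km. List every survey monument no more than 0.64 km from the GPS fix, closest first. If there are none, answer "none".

J, A, D

Distances from 34.3492°N, 138.3299°E:
A: 0.4783 km
B: 1.9260 km
C: 1.5601 km
D: 0.6057 km
E: 0.9062 km
F: 1.4916 km
G: 1.4468 km
H: 0.8461 km
I: 1.7223 km
J: 0.3508 km
K: 2.1092 km
L: 0.8947 km
M: 0.6740 km
Threshold 0.64 km: J (0.3508 km), A (0.4783 km), D (0.6057 km) are within range.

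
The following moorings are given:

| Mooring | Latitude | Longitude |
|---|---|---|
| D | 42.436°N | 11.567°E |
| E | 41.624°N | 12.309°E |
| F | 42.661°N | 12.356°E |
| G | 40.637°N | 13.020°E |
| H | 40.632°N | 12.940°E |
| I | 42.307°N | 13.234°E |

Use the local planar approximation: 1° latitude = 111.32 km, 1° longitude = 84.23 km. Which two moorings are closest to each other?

Pairwise distances:
G–H: 6.761 km
D–F: 71.021 km
F–I: 83.798 km
E–I: 108.863 km
D–E: 109.894 km
E–F: 115.507 km
E–H: 122.554 km
E–G: 125.134 km
D–I: 141.144 km
G–I: 186.776 km
H–I: 188.098 km
F–H: 231.163 km
D–H: 231.740 km
F–G: 232.149 km
D–G: 234.700 km
Closest pair: G–H at 6.761 km.

G and H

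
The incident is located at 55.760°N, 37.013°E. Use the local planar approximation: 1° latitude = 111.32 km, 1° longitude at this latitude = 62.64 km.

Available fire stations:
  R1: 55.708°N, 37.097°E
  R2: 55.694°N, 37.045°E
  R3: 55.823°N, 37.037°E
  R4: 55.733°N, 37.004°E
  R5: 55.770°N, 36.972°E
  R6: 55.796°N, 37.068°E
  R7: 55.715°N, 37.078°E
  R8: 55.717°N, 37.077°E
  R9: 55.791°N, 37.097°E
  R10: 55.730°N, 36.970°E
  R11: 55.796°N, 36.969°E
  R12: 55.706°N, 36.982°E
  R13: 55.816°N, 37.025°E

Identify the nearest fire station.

R5

Distances from 55.760°N, 37.013°E:
R1: 7.823 km
R2: 7.616 km
R3: 7.172 km
R4: 3.058 km
R5: 2.799 km
R6: 5.285 km
R7: 6.455 km
R8: 6.244 km
R9: 6.292 km
R10: 4.290 km
R11: 4.864 km
R12: 6.317 km
R13: 6.279 km
Minimum: R5 at 2.799 km.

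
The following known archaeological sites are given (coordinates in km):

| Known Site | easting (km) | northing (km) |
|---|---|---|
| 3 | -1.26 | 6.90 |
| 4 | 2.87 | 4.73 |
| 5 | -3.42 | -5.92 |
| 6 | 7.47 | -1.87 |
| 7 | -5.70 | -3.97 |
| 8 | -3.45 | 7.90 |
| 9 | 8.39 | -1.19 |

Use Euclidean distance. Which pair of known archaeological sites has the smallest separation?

6 and 9

Pairwise distances:
6–9: √((0.92)² + (0.68)²) = √(0.84640 + 0.46240) = 1.144 km
3–8: √((-2.19)² + (1.00)²) = √(4.79610 + 1.00000) = 2.408 km
5–7: √((-2.28)² + (1.95)²) = √(5.19840 + 3.80250) = 3.000 km
3–4: √((4.13)² + (-2.17)²) = √(17.05690 + 4.70890) = 4.665 km
4–8: √((-6.32)² + (3.17)²) = √(39.94240 + 10.04890) = 7.070 km
4–6: √((4.60)² + (-6.60)²) = √(21.16000 + 43.56000) = 8.045 km
4–9: √((5.52)² + (-5.92)²) = √(30.47040 + 35.04640) = 8.094 km
5–6: √((10.89)² + (4.05)²) = √(118.59210 + 16.40250) = 11.619 km
3–7: √((-4.44)² + (-10.87)²) = √(19.71360 + 118.15690) = 11.742 km
7–8: √((2.25)² + (11.87)²) = √(5.06250 + 140.89690) = 12.081 km
4–7: √((-8.57)² + (-8.70)²) = √(73.44490 + 75.69000) = 12.212 km
4–5: √((-6.29)² + (-10.65)²) = √(39.56410 + 113.42250) = 12.369 km
3–6: √((8.73)² + (-8.77)²) = √(76.21290 + 76.91290) = 12.374 km
3–9: √((9.65)² + (-8.09)²) = √(93.12250 + 65.44810) = 12.592 km
5–9: √((11.81)² + (4.73)²) = √(139.47610 + 22.37290) = 12.722 km
3–5: √((-2.16)² + (-12.82)²) = √(4.66560 + 164.35240) = 13.001 km
6–7: √((-13.17)² + (-2.10)²) = √(173.44890 + 4.41000) = 13.336 km
5–8: √((-0.03)² + (13.82)²) = √(0.00090 + 190.99240) = 13.820 km
7–9: √((14.09)² + (2.78)²) = √(198.52810 + 7.72840) = 14.362 km
6–8: √((-10.92)² + (9.77)²) = √(119.24640 + 95.45290) = 14.653 km
8–9: √((11.84)² + (-9.09)²) = √(140.18560 + 82.62810) = 14.927 km
Closest pair: 6–9 at 1.144 km.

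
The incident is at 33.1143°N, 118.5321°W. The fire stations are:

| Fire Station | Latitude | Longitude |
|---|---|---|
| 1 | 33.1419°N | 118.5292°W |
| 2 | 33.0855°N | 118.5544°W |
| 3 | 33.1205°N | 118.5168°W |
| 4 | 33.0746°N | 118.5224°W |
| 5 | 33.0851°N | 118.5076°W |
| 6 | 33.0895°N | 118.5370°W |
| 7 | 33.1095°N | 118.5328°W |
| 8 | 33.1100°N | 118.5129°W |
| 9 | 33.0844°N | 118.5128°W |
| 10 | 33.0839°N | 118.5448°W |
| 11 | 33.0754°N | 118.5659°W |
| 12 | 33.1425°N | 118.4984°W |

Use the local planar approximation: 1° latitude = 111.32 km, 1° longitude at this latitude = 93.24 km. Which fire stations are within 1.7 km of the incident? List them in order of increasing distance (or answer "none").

Distances from 33.1143°N, 118.5321°W:
1: 3.0843 km
2: 3.8212 km
3: 1.5848 km
4: 4.5110 km
5: 3.9730 km
6: 2.7983 km
7: 0.5383 km
8: 1.8531 km
9: 3.7838 km
10: 3.5853 km
11: 5.3557 km
12: 4.4416 km
Threshold 1.7 km: 7 (0.5383 km), 3 (1.5848 km) are within range.

7, 3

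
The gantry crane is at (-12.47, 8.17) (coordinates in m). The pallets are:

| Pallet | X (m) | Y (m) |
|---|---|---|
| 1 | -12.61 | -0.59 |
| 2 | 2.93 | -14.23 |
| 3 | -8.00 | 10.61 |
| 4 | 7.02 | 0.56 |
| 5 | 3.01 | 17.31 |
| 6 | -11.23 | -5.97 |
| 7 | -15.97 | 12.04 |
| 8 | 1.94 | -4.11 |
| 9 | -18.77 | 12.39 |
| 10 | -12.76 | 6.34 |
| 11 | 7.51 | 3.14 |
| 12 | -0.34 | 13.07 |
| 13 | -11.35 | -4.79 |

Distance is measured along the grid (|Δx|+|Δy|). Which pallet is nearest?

10

Distances from (-12.47, 8.17):
1: |-0.14| + |-8.76| = 0.14 + 8.76 = 8.90 m
2: |15.40| + |-22.40| = 15.40 + 22.40 = 37.80 m
3: |4.47| + |2.44| = 4.47 + 2.44 = 6.91 m
4: |19.49| + |-7.61| = 19.49 + 7.61 = 27.10 m
5: |15.48| + |9.14| = 15.48 + 9.14 = 24.62 m
6: |1.24| + |-14.14| = 1.24 + 14.14 = 15.38 m
7: |-3.50| + |3.87| = 3.50 + 3.87 = 7.37 m
8: |14.41| + |-12.28| = 14.41 + 12.28 = 26.69 m
9: |-6.30| + |4.22| = 6.30 + 4.22 = 10.52 m
10: |-0.29| + |-1.83| = 0.29 + 1.83 = 2.12 m
11: |19.98| + |-5.03| = 19.98 + 5.03 = 25.01 m
12: |12.13| + |4.90| = 12.13 + 4.90 = 17.03 m
13: |1.12| + |-12.96| = 1.12 + 12.96 = 14.08 m
Minimum: 10 at 2.12 m.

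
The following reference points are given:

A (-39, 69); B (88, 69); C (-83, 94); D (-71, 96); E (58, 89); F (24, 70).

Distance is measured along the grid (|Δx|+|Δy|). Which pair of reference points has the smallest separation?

C and D

Pairwise distances:
C–D: 14
B–E: 50
E–F: 53
A–D: 59
A–F: 64
B–F: 65
A–C: 69
A–E: 117
D–F: 121
A–B: 127
C–F: 131
D–E: 136
C–E: 146
B–D: 186
B–C: 196
Closest pair: C–D at 14.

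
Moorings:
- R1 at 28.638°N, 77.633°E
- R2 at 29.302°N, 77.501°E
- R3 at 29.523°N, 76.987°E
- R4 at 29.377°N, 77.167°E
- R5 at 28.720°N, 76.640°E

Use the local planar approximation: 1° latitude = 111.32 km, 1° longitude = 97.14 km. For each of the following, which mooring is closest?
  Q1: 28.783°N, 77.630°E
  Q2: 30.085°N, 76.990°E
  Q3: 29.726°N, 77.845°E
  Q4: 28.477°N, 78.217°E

Q1 at 28.783°N, 77.630°E:
  R1: 16.144 km
  R2: 59.118 km
  R3: 103.379 km
  R4: 79.970 km
  R5: 96.424 km
  → nearest: R1 (16.144 km)
Q2 at 30.085°N, 76.990°E:
  R1: 172.766 km
  R2: 100.307 km
  R3: 62.563 km
  R4: 80.668 km
  R5: 155.709 km
  → nearest: R3 (62.563 km)
Q3 at 29.726°N, 77.845°E:
  R1: 122.854 km
  R2: 57.831 km
  R3: 86.355 km
  R4: 76.466 km
  R5: 161.996 km
  → nearest: R2 (57.831 km)
Q4 at 28.477°N, 78.217°E:
  R1: 59.494 km
  R2: 115.204 km
  R3: 166.837 km
  R4: 142.972 km
  R5: 155.560 km
  → nearest: R1 (59.494 km)

Q1→R1; Q2→R3; Q3→R2; Q4→R1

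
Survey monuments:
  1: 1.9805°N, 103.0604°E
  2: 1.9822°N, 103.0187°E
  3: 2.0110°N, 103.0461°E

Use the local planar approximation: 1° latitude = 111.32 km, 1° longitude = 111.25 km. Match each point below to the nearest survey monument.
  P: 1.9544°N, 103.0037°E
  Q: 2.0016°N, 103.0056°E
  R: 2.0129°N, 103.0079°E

P→2; Q→2; R→2

P at 1.9544°N, 103.0037°E:
  1: √((0.0261·111.32)² + (0.0567·111.25)²) = √(8.441651 + 39.789287) = 6.9448 km
  2: √((0.0278·111.32)² + (0.0150·111.25)²) = √(9.577143 + 2.784727) = 3.5159 km
  3: √((0.0566·111.32)² + (0.0424·111.25)²) = √(39.698972 + 22.250089) = 7.8708 km
  → nearest: 2 (3.5159 km)
Q at 2.0016°N, 103.0056°E:
  1: √((-0.0211·111.32)² + (0.0548·111.25)²) = √(5.517106 + 37.167312) = 6.5333 km
  2: √((-0.0194·111.32)² + (0.0131·111.25)²) = √(4.663907 + 2.123942) = 2.6053 km
  3: √((0.0094·111.32)² + (0.0405·111.25)²) = √(1.094970 + 20.300657) = 4.6255 km
  → nearest: 2 (2.6053 km)
R at 2.0129°N, 103.0079°E:
  1: √((-0.0324·111.32)² + (0.0525·111.25)²) = √(13.008775 + 34.112900) = 6.8645 km
  2: √((-0.0307·111.32)² + (0.0108·111.25)²) = √(11.679470 + 1.443602) = 3.6226 km
  3: √((-0.0019·111.32)² + (0.0382·111.25)²) = √(0.044736 + 18.060375) = 4.2550 km
  → nearest: 2 (3.6226 km)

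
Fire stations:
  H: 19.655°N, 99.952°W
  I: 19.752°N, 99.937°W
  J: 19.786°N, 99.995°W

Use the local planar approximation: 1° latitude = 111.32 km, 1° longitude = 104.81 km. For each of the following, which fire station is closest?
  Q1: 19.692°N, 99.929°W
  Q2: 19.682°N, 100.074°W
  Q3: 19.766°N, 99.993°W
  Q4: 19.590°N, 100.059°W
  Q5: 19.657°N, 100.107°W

Q1 at 19.692°N, 99.929°W:
  H: √((-0.037·111.32)² + (-0.023·104.81)²) = √(16.96484 + 5.81114) = 4.772 km
  I: √((0.060·111.32)² + (-0.008·104.81)²) = √(44.61171 + 0.70305) = 6.732 km
  J: √((0.094·111.32)² + (-0.066·104.81)²) = √(109.49697 + 47.85125) = 12.544 km
  → nearest: H (4.772 km)
Q2 at 19.682°N, 100.074°W:
  H: √((-0.027·111.32)² + (0.122·104.81)²) = √(9.03387 + 163.50277) = 13.135 km
  I: √((0.070·111.32)² + (0.137·104.81)²) = √(60.72150 + 206.18002) = 16.337 km
  J: √((0.104·111.32)² + (0.079·104.81)²) = √(134.03341 + 68.55823) = 14.233 km
  → nearest: H (13.135 km)
Q3 at 19.766°N, 99.993°W:
  H: √((-0.111·111.32)² + (0.041·104.81)²) = √(152.68359 + 18.46601) = 13.082 km
  I: √((-0.014·111.32)² + (0.056·104.81)²) = √(2.42886 + 34.44939) = 6.073 km
  J: √((0.020·111.32)² + (-0.002·104.81)²) = √(4.95686 + 0.04394) = 2.236 km
  → nearest: J (2.236 km)
Q4 at 19.590°N, 100.059°W:
  H: √((0.065·111.32)² + (0.107·104.81)²) = √(52.35680 + 125.76882) = 13.346 km
  I: √((0.162·111.32)² + (0.122·104.81)²) = √(325.21939 + 163.50277) = 22.107 km
  J: √((0.196·111.32)² + (0.064·104.81)²) = √(476.05654 + 44.99512) = 22.827 km
  → nearest: H (13.346 km)
Q5 at 19.657°N, 100.107°W:
  H: √((-0.002·111.32)² + (0.155·104.81)²) = √(0.04957 + 263.91789) = 16.247 km
  I: √((0.095·111.32)² + (0.170·104.81)²) = √(111.83909 + 317.47043) = 20.720 km
  J: √((0.129·111.32)² + (0.112·104.81)²) = √(206.21764 + 137.79755) = 18.548 km
  → nearest: H (16.247 km)

Q1→H; Q2→H; Q3→J; Q4→H; Q5→H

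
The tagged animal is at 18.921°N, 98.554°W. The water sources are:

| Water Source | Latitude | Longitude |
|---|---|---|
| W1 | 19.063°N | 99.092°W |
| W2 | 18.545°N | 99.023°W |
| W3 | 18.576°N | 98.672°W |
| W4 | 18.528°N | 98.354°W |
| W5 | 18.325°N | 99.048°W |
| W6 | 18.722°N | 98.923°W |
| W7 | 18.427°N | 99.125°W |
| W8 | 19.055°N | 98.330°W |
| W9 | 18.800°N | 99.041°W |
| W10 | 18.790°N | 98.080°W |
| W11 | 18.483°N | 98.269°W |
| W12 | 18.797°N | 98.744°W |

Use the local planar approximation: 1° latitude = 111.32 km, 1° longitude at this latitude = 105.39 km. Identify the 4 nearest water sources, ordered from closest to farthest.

Distances from 18.921°N, 98.554°W:
W1: 58.862 km
W2: 64.769 km
W3: 40.369 km
W4: 48.562 km
W5: 84.335 km
W6: 44.756 km
W7: 81.520 km
W8: 27.925 km
W9: 53.063 km
W10: 52.040 km
W11: 57.267 km
W12: 24.321 km
Sorted: W12 (24.321 km) < W8 (27.925 km) < W3 (40.369 km) < W6 (44.756 km) < W4 (48.562 km) < W10 (52.040 km) < …

W12, W8, W3, W6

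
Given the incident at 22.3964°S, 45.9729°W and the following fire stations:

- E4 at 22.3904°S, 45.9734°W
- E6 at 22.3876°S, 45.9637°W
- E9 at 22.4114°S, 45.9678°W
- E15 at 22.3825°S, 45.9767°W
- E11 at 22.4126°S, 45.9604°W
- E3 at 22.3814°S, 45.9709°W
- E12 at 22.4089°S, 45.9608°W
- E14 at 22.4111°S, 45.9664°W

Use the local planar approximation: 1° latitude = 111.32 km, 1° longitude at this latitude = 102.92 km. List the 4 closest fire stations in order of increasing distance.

E4, E6, E15, E3

Distances from 22.3964°S, 45.9729°W:
E4: √((0.0060·111.32)² + (-0.0005·102.92)²) = √(0.446117 + 0.002648) = 0.6699 km
E6: √((0.0088·111.32)² + (0.0092·102.92)²) = √(0.959648 + 0.896551) = 1.3624 km
E9: √((-0.0150·111.32)² + (0.0051·102.92)²) = √(2.788232 + 0.275512) = 1.7504 km
E15: √((0.0139·111.32)² + (-0.0038·102.92)²) = √(2.394286 + 0.152956) = 1.5960 km
E11: √((-0.0162·111.32)² + (0.0125·102.92)²) = √(3.252194 + 1.655082) = 2.2152 km
E3: √((0.0150·111.32)² + (0.0020·102.92)²) = √(2.788232 + 0.042370) = 1.6824 km
E12: √((-0.0125·111.32)² + (0.0121·102.92)²) = √(1.936272 + 1.550852) = 1.8674 km
E14: √((-0.0147·111.32)² + (0.0065·102.92)²) = √(2.677818 + 0.447534) = 1.7679 km
Sorted: E4 (0.6699 km) < E6 (1.3624 km) < E15 (1.5960 km) < E3 (1.6824 km) < E9 (1.7504 km) < E14 (1.7679 km) < …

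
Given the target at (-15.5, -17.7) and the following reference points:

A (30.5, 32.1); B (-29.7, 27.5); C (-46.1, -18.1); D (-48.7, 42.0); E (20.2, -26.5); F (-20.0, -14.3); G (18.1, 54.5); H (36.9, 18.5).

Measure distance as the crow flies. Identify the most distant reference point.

G

Distances from (-15.5, -17.7):
A: √((46.0)² + (49.8)²) = √(2116.000 + 2480.040) = 67.8
B: √((-14.2)² + (45.2)²) = √(201.640 + 2043.040) = 47.4
C: √((-30.6)² + (-0.4)²) = √(936.360 + 0.160) = 30.6
D: √((-33.2)² + (59.7)²) = √(1102.240 + 3564.090) = 68.3
E: √((35.7)² + (-8.8)²) = √(1274.490 + 77.440) = 36.8
F: √((-4.5)² + (3.4)²) = √(20.250 + 11.560) = 5.6
G: √((33.6)² + (72.2)²) = √(1128.960 + 5212.840) = 79.6
H: √((52.4)² + (36.2)²) = √(2745.760 + 1310.440) = 63.7
Maximum: G at 79.6.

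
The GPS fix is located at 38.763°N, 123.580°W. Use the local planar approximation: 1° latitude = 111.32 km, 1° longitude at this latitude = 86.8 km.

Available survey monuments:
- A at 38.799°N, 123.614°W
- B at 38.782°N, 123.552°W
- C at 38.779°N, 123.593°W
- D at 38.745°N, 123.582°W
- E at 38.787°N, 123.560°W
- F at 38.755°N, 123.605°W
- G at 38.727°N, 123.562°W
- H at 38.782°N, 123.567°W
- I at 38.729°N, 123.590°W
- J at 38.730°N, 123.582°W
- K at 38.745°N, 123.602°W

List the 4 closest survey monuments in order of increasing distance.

Distances from 38.763°N, 123.580°W:
A: 4.977 km
B: 3.222 km
C: 2.108 km
D: 2.011 km
E: 3.186 km
F: 2.346 km
G: 4.301 km
H: 2.397 km
I: 3.883 km
J: 3.678 km
K: 2.768 km
Sorted: D (2.011 km) < C (2.108 km) < F (2.346 km) < H (2.397 km) < K (2.768 km) < E (3.186 km) < …

D, C, F, H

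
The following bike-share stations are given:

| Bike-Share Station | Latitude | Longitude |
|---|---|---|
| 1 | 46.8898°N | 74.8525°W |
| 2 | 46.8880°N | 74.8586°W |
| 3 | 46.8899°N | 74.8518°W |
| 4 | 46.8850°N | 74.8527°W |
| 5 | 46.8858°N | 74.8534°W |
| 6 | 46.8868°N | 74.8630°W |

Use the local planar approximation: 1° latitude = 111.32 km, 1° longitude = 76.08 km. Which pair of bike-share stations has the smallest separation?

1 and 3

Pairwise distances:
1–2: √((-0.0018·111.32)² + (-0.0061·76.08)²) = √(0.040151 + 0.215378) = 0.5055 km
1–3: √((0.0001·111.32)² + (0.0007·76.08)²) = √(0.000124 + 0.002836) = 0.0544 km
1–4: √((-0.0048·111.32)² + (-0.0002·76.08)²) = √(0.285515 + 0.000232) = 0.5346 km
1–5: √((-0.0040·111.32)² + (-0.0009·76.08)²) = √(0.198274 + 0.004688) = 0.4505 km
1–6: √((-0.0030·111.32)² + (-0.0105·76.08)²) = √(0.111529 + 0.638145) = 0.8658 km
2–3: √((0.0019·111.32)² + (0.0068·76.08)²) = √(0.044736 + 0.267645) = 0.5589 km
2–4: √((-0.0030·111.32)² + (0.0059·76.08)²) = √(0.111529 + 0.201486) = 0.5595 km
2–5: √((-0.0022·111.32)² + (0.0052·76.08)²) = √(0.059978 + 0.156512) = 0.4653 km
2–6: √((-0.0012·111.32)² + (-0.0044·76.08)²) = √(0.017845 + 0.112059) = 0.3604 km
3–4: √((-0.0049·111.32)² + (-0.0009·76.08)²) = √(0.297535 + 0.004688) = 0.5497 km
3–5: √((-0.0041·111.32)² + (-0.0016·76.08)²) = √(0.208312 + 0.014818) = 0.4724 km
3–6: √((-0.0031·111.32)² + (-0.0112·76.08)²) = √(0.119088 + 0.726068) = 0.9193 km
4–5: √((0.0008·111.32)² + (-0.0007·76.08)²) = √(0.007931 + 0.002836) = 0.1038 km
4–6: √((0.0018·111.32)² + (-0.0103·76.08)²) = √(0.040151 + 0.614067) = 0.8088 km
5–6: √((0.0010·111.32)² + (-0.0096·76.08)²) = √(0.012392 + 0.533437) = 0.7388 km
Closest pair: 1–3 at 0.0544 km.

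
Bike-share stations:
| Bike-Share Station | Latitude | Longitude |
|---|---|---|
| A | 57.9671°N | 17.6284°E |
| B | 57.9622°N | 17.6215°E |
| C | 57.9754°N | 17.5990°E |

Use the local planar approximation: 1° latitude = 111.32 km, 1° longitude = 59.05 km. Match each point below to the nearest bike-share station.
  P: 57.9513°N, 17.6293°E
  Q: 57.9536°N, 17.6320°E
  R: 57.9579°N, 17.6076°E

P→B; Q→B; R→B

P at 57.9513°N, 17.6293°E:
  A: 1.7597 km
  B: 1.2979 km
  C: 3.2247 km
  → nearest: B (1.2979 km)
Q at 57.9536°N, 17.6320°E:
  A: 1.5178 km
  B: 1.1406 km
  C: 3.1123 km
  → nearest: B (1.1406 km)
R at 57.9579°N, 17.6076°E:
  A: 1.5992 km
  B: 0.9502 km
  C: 2.0132 km
  → nearest: B (0.9502 km)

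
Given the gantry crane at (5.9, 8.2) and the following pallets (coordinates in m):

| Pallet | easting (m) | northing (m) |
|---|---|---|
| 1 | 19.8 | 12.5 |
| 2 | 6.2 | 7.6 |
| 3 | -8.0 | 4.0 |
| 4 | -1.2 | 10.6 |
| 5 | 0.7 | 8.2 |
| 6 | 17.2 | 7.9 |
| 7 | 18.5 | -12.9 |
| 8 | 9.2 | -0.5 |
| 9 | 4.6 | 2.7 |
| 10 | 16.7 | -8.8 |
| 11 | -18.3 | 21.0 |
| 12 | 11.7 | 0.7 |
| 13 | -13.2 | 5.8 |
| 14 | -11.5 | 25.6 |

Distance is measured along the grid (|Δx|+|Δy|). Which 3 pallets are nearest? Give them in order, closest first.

Distances from (5.9, 8.2):
1: 18.2 m
2: 0.9 m
3: 18.1 m
4: 9.5 m
5: 5.2 m
6: 11.6 m
7: 33.7 m
8: 12.0 m
9: 6.8 m
10: 27.8 m
11: 37.0 m
12: 13.3 m
13: 21.5 m
14: 34.8 m
Sorted: 2 (0.9 m) < 5 (5.2 m) < 9 (6.8 m) < 4 (9.5 m) < 6 (11.6 m) < …

2, 5, 9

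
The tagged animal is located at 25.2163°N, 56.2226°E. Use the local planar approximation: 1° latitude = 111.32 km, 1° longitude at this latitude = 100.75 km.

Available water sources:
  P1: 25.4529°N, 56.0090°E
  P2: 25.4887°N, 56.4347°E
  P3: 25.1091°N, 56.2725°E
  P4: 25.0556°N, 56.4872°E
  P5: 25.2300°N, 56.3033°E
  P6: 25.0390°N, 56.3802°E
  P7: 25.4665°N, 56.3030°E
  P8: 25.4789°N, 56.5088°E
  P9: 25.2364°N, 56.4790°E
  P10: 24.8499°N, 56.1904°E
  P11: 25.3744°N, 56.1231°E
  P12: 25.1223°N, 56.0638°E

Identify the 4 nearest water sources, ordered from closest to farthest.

Distances from 25.2163°N, 56.2226°E:
P1: 34.0121 km
P2: 37.0966 km
P3: 12.9493 km
P4: 32.1044 km
P5: 8.2723 km
P6: 25.3312 km
P7: 29.0063 km
P8: 41.0607 km
P9: 25.9290 km
P10: 40.9165 km
P11: 20.2544 km
P12: 19.1172 km
Sorted: P5 (8.2723 km) < P3 (12.9493 km) < P12 (19.1172 km) < P11 (20.2544 km) < P6 (25.3312 km) < P9 (25.9290 km) < …

P5, P3, P12, P11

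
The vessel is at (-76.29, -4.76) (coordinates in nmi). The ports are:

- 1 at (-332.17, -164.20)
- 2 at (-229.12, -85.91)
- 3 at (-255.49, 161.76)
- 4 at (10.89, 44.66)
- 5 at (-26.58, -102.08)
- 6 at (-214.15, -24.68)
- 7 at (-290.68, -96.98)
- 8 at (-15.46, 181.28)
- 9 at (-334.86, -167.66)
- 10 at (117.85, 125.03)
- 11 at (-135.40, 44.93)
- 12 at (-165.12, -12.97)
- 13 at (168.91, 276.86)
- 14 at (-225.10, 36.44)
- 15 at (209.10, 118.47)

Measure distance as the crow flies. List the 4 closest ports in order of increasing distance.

Distances from (-76.29, -4.76):
1: √((-255.88)² + (-159.44)²) = √(65474.5744 + 25421.1136) = 301.49 nmi
2: √((-152.83)² + (-81.15)²) = √(23357.0089 + 6585.3225) = 173.04 nmi
3: √((-179.20)² + (166.52)²) = √(32112.6400 + 27728.9104) = 244.63 nmi
4: √((87.18)² + (49.42)²) = √(7600.3524 + 2442.3364) = 100.21 nmi
5: √((49.71)² + (-97.32)²) = √(2471.0841 + 9471.1824) = 109.28 nmi
6: √((-137.86)² + (-19.92)²) = √(19005.3796 + 396.8064) = 139.29 nmi
7: √((-214.39)² + (-92.22)²) = √(45963.0721 + 8504.5284) = 233.38 nmi
8: √((60.83)² + (186.04)²) = √(3700.2889 + 34610.8816) = 195.73 nmi
9: √((-258.57)² + (-162.90)²) = √(66858.4449 + 26536.4100) = 305.61 nmi
10: √((194.14)² + (129.79)²) = √(37690.3396 + 16845.4441) = 233.53 nmi
11: √((-59.11)² + (49.69)²) = √(3493.9921 + 2469.0961) = 77.22 nmi
12: √((-88.83)² + (-8.21)²) = √(7890.7689 + 67.4041) = 89.21 nmi
13: √((245.20)² + (281.62)²) = √(60123.0400 + 79309.8244) = 373.41 nmi
14: √((-148.81)² + (41.20)²) = √(22144.4161 + 1697.4400) = 154.41 nmi
15: √((285.39)² + (123.23)²) = √(81447.4521 + 15185.6329) = 310.86 nmi
Sorted: 11 (77.22 nmi) < 12 (89.21 nmi) < 4 (100.21 nmi) < 5 (109.28 nmi) < 6 (139.29 nmi) < 14 (154.41 nmi) < …

11, 12, 4, 5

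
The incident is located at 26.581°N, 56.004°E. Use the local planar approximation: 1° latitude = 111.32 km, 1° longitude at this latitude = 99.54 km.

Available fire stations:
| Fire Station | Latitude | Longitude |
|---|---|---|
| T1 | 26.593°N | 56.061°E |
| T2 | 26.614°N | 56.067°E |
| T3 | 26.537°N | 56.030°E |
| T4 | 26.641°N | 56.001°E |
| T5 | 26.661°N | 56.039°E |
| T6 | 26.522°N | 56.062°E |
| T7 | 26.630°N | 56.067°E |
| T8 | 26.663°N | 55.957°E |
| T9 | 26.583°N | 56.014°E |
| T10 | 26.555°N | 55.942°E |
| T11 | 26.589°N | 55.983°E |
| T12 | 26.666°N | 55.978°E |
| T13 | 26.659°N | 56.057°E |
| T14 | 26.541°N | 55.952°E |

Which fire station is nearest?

T9

Distances from 26.581°N, 56.004°E:
T1: √((0.012·111.32)² + (0.057·99.54)²) = √(1.78447 + 32.19178) = 5.829 km
T2: √((0.033·111.32)² + (0.063·99.54)²) = √(13.49504 + 39.32569) = 7.268 km
T3: √((-0.044·111.32)² + (0.026·99.54)²) = √(23.99119 + 6.69795) = 5.540 km
T4: √((0.060·111.32)² + (-0.003·99.54)²) = √(44.61171 + 0.08917) = 6.686 km
T5: √((0.080·111.32)² + (0.035·99.54)²) = √(79.30971 + 12.13756) = 9.563 km
T6: √((-0.059·111.32)² + (0.058·99.54)²) = √(43.13705 + 33.33122) = 8.745 km
T7: √((0.049·111.32)² + (0.063·99.54)²) = √(29.75353 + 39.32569) = 8.311 km
T8: √((0.082·111.32)² + (-0.047·99.54)²) = √(83.32477 + 21.88724) = 10.257 km
T9: √((0.002·111.32)² + (0.010·99.54)²) = √(0.04957 + 0.99082) = 1.020 km
T10: √((-0.026·111.32)² + (-0.062·99.54)²) = √(8.37709 + 38.08717) = 6.816 km
T11: √((0.008·111.32)² + (-0.021·99.54)²) = √(0.79310 + 4.36952) = 2.272 km
T12: √((0.085·111.32)² + (-0.026·99.54)²) = √(89.53323 + 6.69795) = 9.810 km
T13: √((0.078·111.32)² + (0.053·99.54)²) = √(75.39379 + 27.83217) = 10.160 km
T14: √((-0.040·111.32)² + (-0.052·99.54)²) = √(19.82743 + 26.79180) = 6.828 km
Minimum: T9 at 1.020 km.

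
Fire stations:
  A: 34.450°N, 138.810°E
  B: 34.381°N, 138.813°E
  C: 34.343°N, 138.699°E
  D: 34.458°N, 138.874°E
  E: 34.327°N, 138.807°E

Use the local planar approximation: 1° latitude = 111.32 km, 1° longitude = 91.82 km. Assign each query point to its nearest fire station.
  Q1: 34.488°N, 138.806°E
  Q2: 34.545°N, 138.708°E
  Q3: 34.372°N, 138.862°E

Q1→A; Q2→A; Q3→B

Q1 at 34.488°N, 138.806°E:
  A: √((-0.038·111.32)² + (0.004·91.82)²) = √(17.89425 + 0.13489) = 4.246 km
  B: √((-0.107·111.32)² + (0.007·91.82)²) = √(141.87764 + 0.41311) = 11.929 km
  C: √((-0.145·111.32)² + (-0.107·91.82)²) = √(260.54479 + 96.52552) = 18.896 km
  D: √((-0.030·111.32)² + (0.068·91.82)²) = √(11.15293 + 38.98454) = 7.081 km
  E: √((-0.161·111.32)² + (0.001·91.82)²) = √(321.21672 + 0.00843) = 17.923 km
  → nearest: A (4.246 km)
Q2 at 34.545°N, 138.708°E:
  A: √((-0.095·111.32)² + (0.102·91.82)²) = √(111.83909 + 87.71521) = 14.126 km
  B: √((-0.164·111.32)² + (0.105·91.82)²) = √(333.29906 + 92.95081) = 20.646 km
  C: √((-0.202·111.32)² + (-0.009·91.82)²) = √(505.64898 + 0.68290) = 22.502 km
  D: √((-0.087·111.32)² + (0.166·91.82)²) = √(93.79613 + 232.32222) = 18.059 km
  E: √((-0.218·111.32)² + (0.099·91.82)²) = √(588.92418 + 82.63137) = 25.914 km
  → nearest: A (14.126 km)
Q3 at 34.372°N, 138.862°E:
  A: √((0.078·111.32)² + (-0.052·91.82)²) = √(75.39379 + 22.79719) = 9.909 km
  B: √((0.009·111.32)² + (-0.049·91.82)²) = √(1.00376 + 20.24262) = 4.609 km
  C: √((-0.029·111.32)² + (-0.163·91.82)²) = √(10.42179 + 224.00091) = 15.311 km
  D: √((0.086·111.32)² + (0.012·91.82)²) = √(91.65229 + 1.21405) = 9.637 km
  E: √((-0.045·111.32)² + (-0.055·91.82)²) = √(25.09409 + 25.50351) = 7.113 km
  → nearest: B (4.609 km)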